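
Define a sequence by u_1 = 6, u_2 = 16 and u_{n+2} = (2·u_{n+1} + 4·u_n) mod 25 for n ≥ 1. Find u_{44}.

Listing terms: u_1 = 6, u_2 = 16, u_3 = 6, u_4 = 1, u_5 = 1, u_6 = 6, u_7 = 16.
The sequence repeats with period 5.
So u_{44} = u_{1 + ((44-1) mod 5)} = u_4 = 1.

1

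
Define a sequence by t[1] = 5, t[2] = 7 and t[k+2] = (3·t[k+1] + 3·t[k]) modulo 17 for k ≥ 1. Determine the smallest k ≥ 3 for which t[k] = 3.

16

Computing terms: t[1] = 5, t[2] = 7, t[3] = 2, t[4] = 10, t[5] = 2, t[6] = 2, t[7] = 12, t[8] = 8, t[9] = 9, t[10] = 0, t[11] = 10, t[12] = 13, t[13] = 1, t[14] = 8, t[15] = 10, t[16] = 3, t[17] = 5, t[18] = 7.
Since (t[17], t[18]) = (t[1], t[2]) = (5, 7) (two consecutive terms determine the rest), the sequence is periodic with period 16.
The value 3 first appears (with k ≥ 3) at t[16].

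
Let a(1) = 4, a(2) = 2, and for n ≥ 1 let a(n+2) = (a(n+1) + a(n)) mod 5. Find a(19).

a(1) = 4,  a(2) = 2,  a(3) = 1,  a(4) = 3,  a(5) = 4,  a(6) = 2.
Since (a(5), a(6)) = (a(1), a(2)) = (4, 2) (two consecutive terms determine the rest), the sequence is periodic with period 4.
So a(19) = a(1 + ((19-1) mod 4)) = a(3) = 1.

1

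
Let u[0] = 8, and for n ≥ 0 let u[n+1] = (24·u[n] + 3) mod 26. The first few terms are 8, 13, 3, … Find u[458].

u[0] = 8, u[1] = 13, u[2] = 3, u[3] = 23, u[4] = 9, u[5] = 11, u[6] = 7, u[7] = 15, u[8] = 25, u[9] = 5, u[10] = 19, u[11] = 17, u[12] = 21, u[13] = 13.
Since u[13] = u[1] = 13, the sequence is eventually periodic: after a pre-period of length 1 it cycles with period 12.
For n ≥ 1, u[n] depends only on (n - 1) mod 12. (458 - 1) mod 12 = 1, so u[458] = u[2] = 3.

3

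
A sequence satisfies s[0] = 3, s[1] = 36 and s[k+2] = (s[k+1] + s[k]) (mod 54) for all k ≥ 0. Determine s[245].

We have s[0] = 3,  s[1] = 36,  s[2] = 39,  s[3] = 21,  s[4] = 6,  s[5] = 27,  s[6] = 33,  s[7] = 6,  s[8] = 39,  s[9] = 45,  s[10] = 30,  s[11] = 21,  s[12] = 51,  s[13] = 18,  s[14] = 15,  s[15] = 33,  s[16] = 48,  s[17] = 27,  s[18] = 21,  s[19] = 48,  s[20] = 15,  s[21] = 9,  s[22] = 24,  s[23] = 33,  s[24] = 3,  s[25] = 36.
Since (s[24], s[25]) = (s[0], s[1]) = (3, 36) (two consecutive terms determine the rest), the sequence is periodic with period 24.
So s[245] = s[0 + ((245-0) mod 24)] = s[5] = 27.

27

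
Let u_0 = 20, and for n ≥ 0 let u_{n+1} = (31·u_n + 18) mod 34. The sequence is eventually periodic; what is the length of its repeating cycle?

16

Computing terms: u_0 = 20,  u_1 = 26,  u_2 = 8,  u_3 = 28,  u_4 = 2,  u_5 = 12,  u_6 = 16,  u_7 = 4,  u_8 = 6,  u_9 = 0,  u_{10} = 18,  u_{11} = 32,  u_{12} = 24,  u_{13} = 14,  u_{14} = 10,  u_{15} = 22,  u_{16} = 20.
The sequence repeats with period 16.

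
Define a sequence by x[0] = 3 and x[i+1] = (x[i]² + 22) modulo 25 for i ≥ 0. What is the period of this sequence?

We have x[0] = 3; x[1] = 6; x[2] = 8; x[3] = 11; x[4] = 18; x[5] = 21; x[6] = 13; x[7] = 16; x[8] = 3.
The sequence repeats with period 8.

8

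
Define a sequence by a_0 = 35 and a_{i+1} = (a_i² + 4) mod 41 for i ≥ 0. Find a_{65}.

14

a_0 = 35, a_1 = 40, a_2 = 5, a_3 = 29, a_4 = 25, a_5 = 14, a_6 = 36, a_7 = 29.
Since a_7 = a_3 = 29, the sequence is eventually periodic: after a pre-period of length 3 it cycles with period 4.
For i ≥ 3, a_i depends only on (i - 3) mod 4. (65 - 3) mod 4 = 2, so a_{65} = a_5 = 14.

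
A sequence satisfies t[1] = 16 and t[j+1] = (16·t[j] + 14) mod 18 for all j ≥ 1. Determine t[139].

Computing terms: t[1] = 16; t[2] = 0; t[3] = 14; t[4] = 4; t[5] = 6; t[6] = 2; t[7] = 10; t[8] = 12; t[9] = 8; t[10] = 16.
The sequence repeats with period 9.
So t[139] = t[1 + ((139-1) mod 9)] = t[4] = 4.

4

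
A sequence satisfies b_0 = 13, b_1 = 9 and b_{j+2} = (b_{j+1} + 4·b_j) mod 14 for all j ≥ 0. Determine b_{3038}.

7

b_0 = 13, b_1 = 9, b_2 = 5, b_3 = 13, b_4 = 5, b_5 = 1, b_6 = 7, b_7 = 11, b_8 = 11, b_9 = 13, b_{10} = 1, b_{11} = 11, b_{12} = 1, b_{13} = 3, b_{14} = 7, b_{15} = 5, b_{16} = 5, b_{17} = 11, b_{18} = 3, b_{19} = 5, b_{20} = 3, b_{21} = 9, b_{22} = 7, b_{23} = 1, b_{24} = 1, b_{25} = 5, b_{26} = 9, b_{27} = 1, b_{28} = 9, b_{29} = 13, b_{30} = 7, b_{31} = 3, b_{32} = 3, b_{33} = 1, b_{34} = 13, b_{35} = 3, b_{36} = 13, b_{37} = 11, b_{38} = 7, b_{39} = 9, b_{40} = 9, b_{41} = 3, b_{42} = 11, b_{43} = 9, b_{44} = 11, b_{45} = 5, b_{46} = 7, b_{47} = 13, b_{48} = 13, b_{49} = 9.
Since (b_{48}, b_{49}) = (b_0, b_1) = (13, 9) (two consecutive terms determine the rest), the sequence is periodic with period 48.
So b_{3038} = b_{0 + ((3038-0) mod 48)} = b_{14} = 7.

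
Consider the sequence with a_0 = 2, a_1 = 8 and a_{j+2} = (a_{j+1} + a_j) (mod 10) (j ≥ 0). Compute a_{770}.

8

Listing terms: a_0 = 2, a_1 = 8, a_2 = 0, a_3 = 8, a_4 = 8, a_5 = 6, a_6 = 4, a_7 = 0, a_8 = 4, a_9 = 4, a_{10} = 8, a_{11} = 2, a_{12} = 0, a_{13} = 2, a_{14} = 2, a_{15} = 4, a_{16} = 6, a_{17} = 0, a_{18} = 6, a_{19} = 6, a_{20} = 2, a_{21} = 8.
The sequence repeats with period 20.
So a_{770} = a_{0 + ((770-0) mod 20)} = a_{10} = 8.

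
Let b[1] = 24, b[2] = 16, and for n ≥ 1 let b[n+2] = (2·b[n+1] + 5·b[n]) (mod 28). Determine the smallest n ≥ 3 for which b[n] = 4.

Listing terms: b[1] = 24; b[2] = 16; b[3] = 12; b[4] = 20; b[5] = 16; b[6] = 20; b[7] = 8; b[8] = 4; b[9] = 20; b[10] = 4; b[11] = 24; b[12] = 12; b[13] = 4; b[14] = 12; b[15] = 16; b[16] = 8; b[17] = 12; b[18] = 8; b[19] = 20; b[20] = 24; b[21] = 8; b[22] = 24; b[23] = 4; b[24] = 16; b[25] = 24; b[26] = 16.
Since (b[25], b[26]) = (b[1], b[2]) = (24, 16) (two consecutive terms determine the rest), the sequence is periodic with period 24.
The value 4 first appears (with n ≥ 3) at b[8].

8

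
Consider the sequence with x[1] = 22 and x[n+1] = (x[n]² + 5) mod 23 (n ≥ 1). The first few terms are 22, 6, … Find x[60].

7

We have x[1] = 22; x[2] = 6; x[3] = 18; x[4] = 7; x[5] = 8; x[6] = 0; x[7] = 5; x[8] = 7.
Since x[8] = x[4] = 7, the sequence is eventually periodic: after a pre-period of length 3 it cycles with period 4.
For n ≥ 4, x[n] depends only on (n - 4) mod 4. (60 - 4) mod 4 = 0, so x[60] = x[4] = 7.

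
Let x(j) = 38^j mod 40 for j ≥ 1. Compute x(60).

16

Computing terms: x(1) = 38,  x(2) = 4,  x(3) = 32,  x(4) = 16,  x(5) = 8,  x(6) = 24,  x(7) = 32.
Since x(7) = x(3) = 32, the sequence is eventually periodic: after a pre-period of length 2 it cycles with period 4.
For j ≥ 3, x(j) depends only on (j - 3) mod 4. (60 - 3) mod 4 = 1, so x(60) = x(4) = 16.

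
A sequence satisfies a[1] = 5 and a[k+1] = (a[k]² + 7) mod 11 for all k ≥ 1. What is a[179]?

We have a[1] = 5; a[2] = 10; a[3] = 8; a[4] = 5.
The sequence repeats with period 3.
(179 - 1) mod 3 = 1, so a[179] = a[2] = 10.

10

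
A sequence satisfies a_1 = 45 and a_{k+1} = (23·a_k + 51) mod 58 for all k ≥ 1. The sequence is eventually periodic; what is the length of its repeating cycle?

14

Listing terms: a_1 = 45,  a_2 = 42,  a_3 = 31,  a_4 = 10,  a_5 = 49,  a_6 = 18,  a_7 = 1,  a_8 = 16,  a_9 = 13,  a_{10} = 2,  a_{11} = 39,  a_{12} = 20,  a_{13} = 47,  a_{14} = 30,  a_{15} = 45.
The sequence repeats with period 14.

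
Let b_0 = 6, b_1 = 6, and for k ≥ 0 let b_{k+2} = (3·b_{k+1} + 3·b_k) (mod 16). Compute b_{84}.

b_0 = 6,  b_1 = 6,  b_2 = 4,  b_3 = 14,  b_4 = 6,  b_5 = 12,  b_6 = 6,  b_7 = 6.
The sequence repeats with period 6.
(84 - 0) mod 6 = 0, so b_{84} = b_0 = 6.

6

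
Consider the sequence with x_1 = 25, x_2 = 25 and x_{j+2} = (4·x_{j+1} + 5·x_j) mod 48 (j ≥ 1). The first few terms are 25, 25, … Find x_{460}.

Listing terms: x_1 = 25,  x_2 = 25,  x_3 = 33,  x_4 = 17,  x_5 = 41,  x_6 = 9,  x_7 = 1,  x_8 = 1,  x_9 = 9,  x_{10} = 41,  x_{11} = 17,  x_{12} = 33,  x_{13} = 25,  x_{14} = 25.
The sequence repeats with period 12.
(460 - 1) mod 12 = 3, so x_{460} = x_4 = 17.

17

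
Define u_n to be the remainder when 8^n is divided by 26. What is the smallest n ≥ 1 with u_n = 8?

u_0 = 1, u_1 = 8, u_2 = 12, u_3 = 18, u_4 = 14, u_5 = 8.
Since u_5 = u_1 = 8, the sequence is eventually periodic: after a pre-period of length 1 it cycles with period 4.
The value 8 first appears (with n ≥ 1) at u_1.

1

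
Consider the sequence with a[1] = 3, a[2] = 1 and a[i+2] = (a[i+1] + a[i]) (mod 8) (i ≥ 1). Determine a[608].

5

Computing terms: a[1] = 3; a[2] = 1; a[3] = 4; a[4] = 5; a[5] = 1; a[6] = 6; a[7] = 7; a[8] = 5; a[9] = 4; a[10] = 1; a[11] = 5; a[12] = 6; a[13] = 3; a[14] = 1.
The sequence repeats with period 12.
So a[608] = a[1 + ((608-1) mod 12)] = a[8] = 5.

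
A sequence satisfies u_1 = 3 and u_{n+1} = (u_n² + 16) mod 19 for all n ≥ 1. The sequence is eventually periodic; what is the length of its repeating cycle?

u_1 = 3, u_2 = 6, u_3 = 14, u_4 = 3.
The sequence repeats with period 3.

3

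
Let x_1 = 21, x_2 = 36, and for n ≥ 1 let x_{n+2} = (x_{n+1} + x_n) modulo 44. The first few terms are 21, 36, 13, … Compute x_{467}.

30

We have x_1 = 21; x_2 = 36; x_3 = 13; x_4 = 5; x_5 = 18; x_6 = 23; x_7 = 41; x_8 = 20; x_9 = 17; x_{10} = 37; x_{11} = 10; x_{12} = 3; x_{13} = 13; x_{14} = 16; x_{15} = 29; x_{16} = 1; x_{17} = 30; x_{18} = 31; x_{19} = 17; x_{20} = 4; x_{21} = 21; x_{22} = 25; x_{23} = 2; x_{24} = 27; x_{25} = 29; x_{26} = 12; x_{27} = 41; x_{28} = 9; x_{29} = 6; x_{30} = 15; x_{31} = 21; x_{32} = 36.
Since (x_{31}, x_{32}) = (x_1, x_2) = (21, 36) (two consecutive terms determine the rest), the sequence is periodic with period 30.
(467 - 1) mod 30 = 16, so x_{467} = x_{17} = 30.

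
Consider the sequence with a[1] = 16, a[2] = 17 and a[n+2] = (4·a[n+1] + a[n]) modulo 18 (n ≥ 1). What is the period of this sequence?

8

Computing terms: a[1] = 16; a[2] = 17; a[3] = 12; a[4] = 11; a[5] = 2; a[6] = 1; a[7] = 6; a[8] = 7; a[9] = 16; a[10] = 17.
The sequence repeats with period 8.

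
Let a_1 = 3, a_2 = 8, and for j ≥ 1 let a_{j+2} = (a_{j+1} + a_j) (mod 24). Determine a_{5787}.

11

Listing terms: a_1 = 3, a_2 = 8, a_3 = 11, a_4 = 19, a_5 = 6, a_6 = 1, a_7 = 7, a_8 = 8, a_9 = 15, a_{10} = 23, a_{11} = 14, a_{12} = 13, a_{13} = 3, a_{14} = 16, a_{15} = 19, a_{16} = 11, a_{17} = 6, a_{18} = 17, a_{19} = 23, a_{20} = 16, a_{21} = 15, a_{22} = 7, a_{23} = 22, a_{24} = 5, a_{25} = 3, a_{26} = 8.
The sequence repeats with period 24.
(5787 - 1) mod 24 = 2, so a_{5787} = a_3 = 11.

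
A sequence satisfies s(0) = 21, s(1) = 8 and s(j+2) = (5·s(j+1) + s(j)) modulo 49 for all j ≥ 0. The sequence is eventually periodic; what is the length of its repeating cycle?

42

We have s(0) = 21, s(1) = 8, s(2) = 12, s(3) = 19, s(4) = 9, s(5) = 15, s(6) = 35, s(7) = 43, s(8) = 5, s(9) = 19, s(10) = 2, s(11) = 29, s(12) = 0, s(13) = 29, s(14) = 47, s(15) = 19, s(16) = 44, s(17) = 43, s(18) = 14, s(19) = 15, s(20) = 40, s(21) = 19, s(22) = 37, s(23) = 8, s(24) = 28, s(25) = 1, s(26) = 33, s(27) = 19, s(28) = 30, s(29) = 22, s(30) = 42, s(31) = 36, s(32) = 26, s(33) = 19, s(34) = 23, s(35) = 36, s(36) = 7, s(37) = 22, s(38) = 19, s(39) = 19, s(40) = 16, s(41) = 1, s(42) = 21, s(43) = 8.
Since (s(42), s(43)) = (s(0), s(1)) = (21, 8) (two consecutive terms determine the rest), the sequence is periodic with period 42.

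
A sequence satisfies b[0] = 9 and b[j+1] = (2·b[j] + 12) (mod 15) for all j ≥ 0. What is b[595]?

6

b[0] = 9,  b[1] = 0,  b[2] = 12,  b[3] = 6,  b[4] = 9.
The sequence repeats with period 4.
So b[595] = b[0 + ((595-0) mod 4)] = b[3] = 6.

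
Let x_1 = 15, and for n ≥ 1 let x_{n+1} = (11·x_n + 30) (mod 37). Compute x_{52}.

16

We have x_1 = 15, x_2 = 10, x_3 = 29, x_4 = 16, x_5 = 21, x_6 = 2, x_7 = 15.
Since x_7 = x_1 = 15, the sequence is periodic with period 6.
So x_{52} = x_{1 + ((52-1) mod 6)} = x_4 = 16.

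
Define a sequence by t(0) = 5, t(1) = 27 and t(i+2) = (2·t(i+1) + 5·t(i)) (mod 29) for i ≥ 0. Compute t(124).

24

Computing terms: t(0) = 5; t(1) = 27; t(2) = 21; t(3) = 3; t(4) = 24; t(5) = 5; t(6) = 14; t(7) = 24; t(8) = 2; t(9) = 8; t(10) = 26; t(11) = 5; t(12) = 24; t(13) = 15; t(14) = 5; t(15) = 27.
Since (t(14), t(15)) = (t(0), t(1)) = (5, 27) (two consecutive terms determine the rest), the sequence is periodic with period 14.
So t(124) = t(0 + ((124-0) mod 14)) = t(12) = 24.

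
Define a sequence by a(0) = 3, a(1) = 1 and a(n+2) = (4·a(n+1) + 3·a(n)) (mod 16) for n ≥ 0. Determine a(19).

7

We have a(0) = 3; a(1) = 1; a(2) = 13; a(3) = 7; a(4) = 3; a(5) = 1.
Since (a(4), a(5)) = (a(0), a(1)) = (3, 1) (two consecutive terms determine the rest), the sequence is periodic with period 4.
(19 - 0) mod 4 = 3, so a(19) = a(3) = 7.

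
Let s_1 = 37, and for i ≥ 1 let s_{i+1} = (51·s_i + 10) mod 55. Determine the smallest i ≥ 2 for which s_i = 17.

4

We have s_1 = 37; s_2 = 27; s_3 = 12; s_4 = 17; s_5 = 52; s_6 = 22; s_7 = 32; s_8 = 47; s_9 = 42; s_{10} = 7; s_{11} = 37.
Since s_{11} = s_1 = 37, the sequence is periodic with period 10.
The value 17 first appears (with i ≥ 2) at s_4.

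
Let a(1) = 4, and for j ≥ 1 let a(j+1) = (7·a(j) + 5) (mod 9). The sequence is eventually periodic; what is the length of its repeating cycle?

Listing terms: a(1) = 4,  a(2) = 6,  a(3) = 2,  a(4) = 1,  a(5) = 3,  a(6) = 8,  a(7) = 7,  a(8) = 0,  a(9) = 5,  a(10) = 4.
Since a(10) = a(1) = 4, the sequence is periodic with period 9.

9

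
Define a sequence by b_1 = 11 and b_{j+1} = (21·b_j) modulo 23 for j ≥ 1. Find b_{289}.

b_1 = 11, b_2 = 1, b_3 = 21, b_4 = 4, b_5 = 15, b_6 = 16, b_7 = 14, b_8 = 18, b_9 = 10, b_{10} = 3, b_{11} = 17, b_{12} = 12, b_{13} = 22, b_{14} = 2, b_{15} = 19, b_{16} = 8, b_{17} = 7, b_{18} = 9, b_{19} = 5, b_{20} = 13, b_{21} = 20, b_{22} = 6, b_{23} = 11.
Since b_{23} = b_1 = 11, the sequence is periodic with period 22.
(289 - 1) mod 22 = 2, so b_{289} = b_3 = 21.

21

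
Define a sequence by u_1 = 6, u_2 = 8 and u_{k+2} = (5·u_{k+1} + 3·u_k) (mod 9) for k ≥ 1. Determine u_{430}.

u_1 = 6,  u_2 = 8,  u_3 = 4,  u_4 = 8,  u_5 = 7,  u_6 = 5,  u_7 = 1,  u_8 = 2,  u_9 = 4,  u_{10} = 8.
Since (u_9, u_{10}) = (u_3, u_4) = (4, 8) (two consecutive terms determine the rest), the sequence is eventually periodic: after a pre-period of length 2 it cycles with period 6.
For k ≥ 3, u_k depends only on (k - 3) mod 6. (430 - 3) mod 6 = 1, so u_{430} = u_4 = 8.

8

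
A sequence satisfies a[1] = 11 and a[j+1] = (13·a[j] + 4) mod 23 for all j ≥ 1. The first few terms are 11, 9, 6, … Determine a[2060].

6

Listing terms: a[1] = 11; a[2] = 9; a[3] = 6; a[4] = 13; a[5] = 12; a[6] = 22; a[7] = 14; a[8] = 2; a[9] = 7; a[10] = 3; a[11] = 20; a[12] = 11.
The sequence repeats with period 11.
(2060 - 1) mod 11 = 2, so a[2060] = a[3] = 6.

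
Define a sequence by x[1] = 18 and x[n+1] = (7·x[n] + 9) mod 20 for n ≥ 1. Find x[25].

18

Listing terms: x[1] = 18; x[2] = 15; x[3] = 14; x[4] = 7; x[5] = 18.
The sequence repeats with period 4.
So x[25] = x[1 + ((25-1) mod 4)] = x[1] = 18.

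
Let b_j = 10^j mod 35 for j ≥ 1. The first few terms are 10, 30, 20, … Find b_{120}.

Computing terms: b_1 = 10; b_2 = 30; b_3 = 20; b_4 = 25; b_5 = 5; b_6 = 15; b_7 = 10.
The sequence repeats with period 6.
(120 - 1) mod 6 = 5, so b_{120} = b_6 = 15.

15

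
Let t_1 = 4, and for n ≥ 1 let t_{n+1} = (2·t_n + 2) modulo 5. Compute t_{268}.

t_1 = 4, t_2 = 0, t_3 = 2, t_4 = 1, t_5 = 4.
Since t_5 = t_1 = 4, the sequence is periodic with period 4.
So t_{268} = t_{1 + ((268-1) mod 4)} = t_4 = 1.

1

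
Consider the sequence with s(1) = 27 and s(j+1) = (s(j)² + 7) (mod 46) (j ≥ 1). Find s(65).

15

We have s(1) = 27; s(2) = 0; s(3) = 7; s(4) = 10; s(5) = 15; s(6) = 2; s(7) = 11; s(8) = 36; s(9) = 15.
Since s(9) = s(5) = 15, the sequence is eventually periodic: after a pre-period of length 4 it cycles with period 4.
For j ≥ 5, s(j) depends only on (j - 5) mod 4. (65 - 5) mod 4 = 0, so s(65) = s(5) = 15.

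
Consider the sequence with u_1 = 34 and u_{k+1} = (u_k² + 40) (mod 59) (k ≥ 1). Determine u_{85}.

52

Computing terms: u_1 = 34, u_2 = 16, u_3 = 1, u_4 = 41, u_5 = 10, u_6 = 22, u_7 = 52, u_8 = 30, u_9 = 55, u_{10} = 56, u_{11} = 49, u_{12} = 22.
Since u_{12} = u_6 = 22, the sequence is eventually periodic: after a pre-period of length 5 it cycles with period 6.
For k ≥ 6, u_k depends only on (k - 6) mod 6. (85 - 6) mod 6 = 1, so u_{85} = u_7 = 52.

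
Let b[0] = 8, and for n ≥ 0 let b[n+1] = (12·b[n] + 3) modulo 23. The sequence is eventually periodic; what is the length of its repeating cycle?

We have b[0] = 8; b[1] = 7; b[2] = 18; b[3] = 12; b[4] = 9; b[5] = 19; b[6] = 1; b[7] = 15; b[8] = 22; b[9] = 14; b[10] = 10; b[11] = 8.
The sequence repeats with period 11.

11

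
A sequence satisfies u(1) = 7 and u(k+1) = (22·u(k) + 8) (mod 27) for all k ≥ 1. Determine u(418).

13

Listing terms: u(1) = 7; u(2) = 0; u(3) = 8; u(4) = 22; u(5) = 6; u(6) = 5; u(7) = 10; u(8) = 12; u(9) = 2; u(10) = 25; u(11) = 18; u(12) = 26; u(13) = 13; u(14) = 24; u(15) = 23; u(16) = 1; u(17) = 3; u(18) = 20; u(19) = 16; u(20) = 9; u(21) = 17; u(22) = 4; u(23) = 15; u(24) = 14; u(25) = 19; u(26) = 21; u(27) = 11; u(28) = 7.
The sequence repeats with period 27.
So u(418) = u(1 + ((418-1) mod 27)) = u(13) = 13.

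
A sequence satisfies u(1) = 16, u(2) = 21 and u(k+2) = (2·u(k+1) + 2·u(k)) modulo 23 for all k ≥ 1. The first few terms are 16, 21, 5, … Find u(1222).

4

Listing terms: u(1) = 16; u(2) = 21; u(3) = 5; u(4) = 6; u(5) = 22; u(6) = 10; u(7) = 18; u(8) = 10; u(9) = 10; u(10) = 17; u(11) = 8; u(12) = 4; u(13) = 1; u(14) = 10; u(15) = 22; u(16) = 18; u(17) = 11; u(18) = 12; u(19) = 0; u(20) = 1; u(21) = 2; u(22) = 6; u(23) = 16; u(24) = 21.
Since (u(23), u(24)) = (u(1), u(2)) = (16, 21) (two consecutive terms determine the rest), the sequence is periodic with period 22.
So u(1222) = u(1 + ((1222-1) mod 22)) = u(12) = 4.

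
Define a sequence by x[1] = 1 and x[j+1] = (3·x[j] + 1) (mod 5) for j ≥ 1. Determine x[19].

Computing terms: x[1] = 1, x[2] = 4, x[3] = 3, x[4] = 0, x[5] = 1.
The sequence repeats with period 4.
(19 - 1) mod 4 = 2, so x[19] = x[3] = 3.

3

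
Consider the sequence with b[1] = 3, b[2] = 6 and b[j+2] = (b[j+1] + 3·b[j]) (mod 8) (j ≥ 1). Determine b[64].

Listing terms: b[1] = 3,  b[2] = 6,  b[3] = 7,  b[4] = 1,  b[5] = 6,  b[6] = 1,  b[7] = 3,  b[8] = 6.
The sequence repeats with period 6.
(64 - 1) mod 6 = 3, so b[64] = b[4] = 1.

1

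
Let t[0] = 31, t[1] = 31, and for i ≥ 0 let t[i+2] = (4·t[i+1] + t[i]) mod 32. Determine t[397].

23

t[0] = 31; t[1] = 31; t[2] = 27; t[3] = 11; t[4] = 7; t[5] = 7; t[6] = 3; t[7] = 19; t[8] = 15; t[9] = 15; t[10] = 11; t[11] = 27; t[12] = 23; t[13] = 23; t[14] = 19; t[15] = 3; t[16] = 31; t[17] = 31.
Since (t[16], t[17]) = (t[0], t[1]) = (31, 31) (two consecutive terms determine the rest), the sequence is periodic with period 16.
So t[397] = t[0 + ((397-0) mod 16)] = t[13] = 23.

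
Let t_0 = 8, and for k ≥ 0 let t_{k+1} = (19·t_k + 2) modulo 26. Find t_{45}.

0

Listing terms: t_0 = 8, t_1 = 24, t_2 = 16, t_3 = 20, t_4 = 18, t_5 = 6, t_6 = 12, t_7 = 22, t_8 = 4, t_9 = 0, t_{10} = 2, t_{11} = 14, t_{12} = 8.
The sequence repeats with period 12.
(45 - 0) mod 12 = 9, so t_{45} = t_9 = 0.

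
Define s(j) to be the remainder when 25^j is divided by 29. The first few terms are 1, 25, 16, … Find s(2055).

24

We have s(0) = 1, s(1) = 25, s(2) = 16, s(3) = 23, s(4) = 24, s(5) = 20, s(6) = 7, s(7) = 1.
The sequence repeats with period 7.
So s(2055) = s(0 + ((2055-0) mod 7)) = s(4) = 24.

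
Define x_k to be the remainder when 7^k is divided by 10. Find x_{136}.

We have x_0 = 1, x_1 = 7, x_2 = 9, x_3 = 3, x_4 = 1.
Since x_4 = x_0 = 1, the sequence is periodic with period 4.
(136 - 0) mod 4 = 0, so x_{136} = x_0 = 1.

1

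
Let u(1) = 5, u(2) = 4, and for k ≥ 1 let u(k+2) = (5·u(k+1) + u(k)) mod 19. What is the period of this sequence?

40

u(1) = 5,  u(2) = 4,  u(3) = 6,  u(4) = 15,  u(5) = 5,  u(6) = 2,  u(7) = 15,  u(8) = 1,  u(9) = 1,  u(10) = 6,  u(11) = 12,  u(12) = 9,  u(13) = 0,  u(14) = 9,  u(15) = 7,  u(16) = 6,  u(17) = 18,  u(18) = 1,  u(19) = 4,  u(20) = 2,  u(21) = 14,  u(22) = 15,  u(23) = 13,  u(24) = 4,  u(25) = 14,  u(26) = 17,  u(27) = 4,  u(28) = 18,  u(29) = 18,  u(30) = 13,  u(31) = 7,  u(32) = 10,  u(33) = 0,  u(34) = 10,  u(35) = 12,  u(36) = 13,  u(37) = 1,  u(38) = 18,  u(39) = 15,  u(40) = 17,  u(41) = 5,  u(42) = 4.
The sequence repeats with period 40.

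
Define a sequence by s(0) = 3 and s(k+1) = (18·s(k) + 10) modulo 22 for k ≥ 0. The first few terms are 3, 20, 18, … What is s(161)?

s(0) = 3; s(1) = 20; s(2) = 18; s(3) = 4; s(4) = 16; s(5) = 12; s(6) = 6; s(7) = 8; s(8) = 0; s(9) = 10; s(10) = 14; s(11) = 20.
Since s(11) = s(1) = 20, the sequence is eventually periodic: after a pre-period of length 1 it cycles with period 10.
For k ≥ 1, s(k) depends only on (k - 1) mod 10. (161 - 1) mod 10 = 0, so s(161) = s(1) = 20.

20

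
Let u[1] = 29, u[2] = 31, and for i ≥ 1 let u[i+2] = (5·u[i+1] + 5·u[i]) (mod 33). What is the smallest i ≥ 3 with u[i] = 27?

6

Computing terms: u[1] = 29, u[2] = 31, u[3] = 3, u[4] = 5, u[5] = 7, u[6] = 27, u[7] = 5, u[8] = 28, u[9] = 0, u[10] = 8, u[11] = 7, u[12] = 9, u[13] = 14, u[14] = 16, u[15] = 18, u[16] = 5, u[17] = 16, u[18] = 6, u[19] = 11, u[20] = 19, u[21] = 18, u[22] = 20, u[23] = 25, u[24] = 27, u[25] = 29, u[26] = 16, u[27] = 27, u[28] = 17, u[29] = 22, u[30] = 30, u[31] = 29, u[32] = 31.
The sequence repeats with period 30.
The value 27 first appears (with i ≥ 3) at u[6].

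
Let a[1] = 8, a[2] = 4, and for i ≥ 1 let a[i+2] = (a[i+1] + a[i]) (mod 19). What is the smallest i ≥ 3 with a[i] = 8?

19

We have a[1] = 8; a[2] = 4; a[3] = 12; a[4] = 16; a[5] = 9; a[6] = 6; a[7] = 15; a[8] = 2; a[9] = 17; a[10] = 0; a[11] = 17; a[12] = 17; a[13] = 15; a[14] = 13; a[15] = 9; a[16] = 3; a[17] = 12; a[18] = 15; a[19] = 8; a[20] = 4.
Since (a[19], a[20]) = (a[1], a[2]) = (8, 4) (two consecutive terms determine the rest), the sequence is periodic with period 18.
The value 8 next appears (with i ≥ 3) at a[19].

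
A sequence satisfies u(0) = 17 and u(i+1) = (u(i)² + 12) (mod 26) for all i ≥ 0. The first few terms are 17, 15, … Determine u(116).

3

Listing terms: u(0) = 17,  u(1) = 15,  u(2) = 3,  u(3) = 21,  u(4) = 11,  u(5) = 3.
Since u(5) = u(2) = 3, the sequence is eventually periodic: after a pre-period of length 2 it cycles with period 3.
For i ≥ 2, u(i) depends only on (i - 2) mod 3. (116 - 2) mod 3 = 0, so u(116) = u(2) = 3.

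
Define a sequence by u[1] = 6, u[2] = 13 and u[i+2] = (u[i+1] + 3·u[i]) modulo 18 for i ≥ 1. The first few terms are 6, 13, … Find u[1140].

13

We have u[1] = 6; u[2] = 13; u[3] = 13; u[4] = 16; u[5] = 1; u[6] = 13; u[7] = 16.
Since (u[6], u[7]) = (u[3], u[4]) = (13, 16) (two consecutive terms determine the rest), the sequence is eventually periodic: after a pre-period of length 2 it cycles with period 3.
For i ≥ 3, u[i] depends only on (i - 3) mod 3. (1140 - 3) mod 3 = 0, so u[1140] = u[3] = 13.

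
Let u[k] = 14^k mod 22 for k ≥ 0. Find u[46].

14

We have u[0] = 1,  u[1] = 14,  u[2] = 20,  u[3] = 16,  u[4] = 4,  u[5] = 12,  u[6] = 14.
Since u[6] = u[1] = 14, the sequence is eventually periodic: after a pre-period of length 1 it cycles with period 5.
For k ≥ 1, u[k] depends only on (k - 1) mod 5. (46 - 1) mod 5 = 0, so u[46] = u[1] = 14.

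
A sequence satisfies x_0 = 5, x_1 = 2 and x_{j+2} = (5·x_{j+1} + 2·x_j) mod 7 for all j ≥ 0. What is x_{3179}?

Computing terms: x_0 = 5; x_1 = 2; x_2 = 6; x_3 = 6; x_4 = 0; x_5 = 5; x_6 = 4; x_7 = 2; x_8 = 4; x_9 = 3; x_{10} = 2; x_{11} = 2; x_{12} = 0; x_{13} = 4; x_{14} = 6; x_{15} = 3; x_{16} = 6; x_{17} = 1; x_{18} = 3; x_{19} = 3; x_{20} = 0; x_{21} = 6; x_{22} = 2; x_{23} = 1; x_{24} = 2; x_{25} = 5; x_{26} = 1; x_{27} = 1; x_{28} = 0; x_{29} = 2; x_{30} = 3; x_{31} = 5; x_{32} = 3; x_{33} = 4; x_{34} = 5; x_{35} = 5; x_{36} = 0; x_{37} = 3; x_{38} = 1; x_{39} = 4; x_{40} = 1; x_{41} = 6; x_{42} = 4; x_{43} = 4; x_{44} = 0; x_{45} = 1; x_{46} = 5; x_{47} = 6; x_{48} = 5; x_{49} = 2.
The sequence repeats with period 48.
So x_{3179} = x_{0 + ((3179-0) mod 48)} = x_{11} = 2.

2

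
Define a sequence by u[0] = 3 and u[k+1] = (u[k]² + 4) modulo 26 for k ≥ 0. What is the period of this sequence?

u[0] = 3,  u[1] = 13,  u[2] = 17,  u[3] = 7,  u[4] = 1,  u[5] = 5,  u[6] = 3.
Since u[6] = u[0] = 3, the sequence is periodic with period 6.

6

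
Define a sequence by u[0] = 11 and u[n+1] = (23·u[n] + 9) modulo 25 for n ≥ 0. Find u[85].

We have u[0] = 11,  u[1] = 12,  u[2] = 10,  u[3] = 14,  u[4] = 6,  u[5] = 22,  u[6] = 15,  u[7] = 4,  u[8] = 1,  u[9] = 7,  u[10] = 20,  u[11] = 19,  u[12] = 21,  u[13] = 17,  u[14] = 0,  u[15] = 9,  u[16] = 16,  u[17] = 2,  u[18] = 5,  u[19] = 24,  u[20] = 11.
The sequence repeats with period 20.
(85 - 0) mod 20 = 5, so u[85] = u[5] = 22.

22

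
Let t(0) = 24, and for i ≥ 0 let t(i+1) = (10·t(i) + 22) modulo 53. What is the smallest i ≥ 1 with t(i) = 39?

6

Listing terms: t(0) = 24, t(1) = 50, t(2) = 45, t(3) = 48, t(4) = 25, t(5) = 7, t(6) = 39, t(7) = 41, t(8) = 8, t(9) = 49, t(10) = 35, t(11) = 1, t(12) = 32, t(13) = 24.
The sequence repeats with period 13.
The value 39 first appears (with i ≥ 1) at t(6).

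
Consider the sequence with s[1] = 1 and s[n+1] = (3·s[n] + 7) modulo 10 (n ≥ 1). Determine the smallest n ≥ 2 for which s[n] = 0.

2

We have s[1] = 1, s[2] = 0, s[3] = 7, s[4] = 8, s[5] = 1.
Since s[5] = s[1] = 1, the sequence is periodic with period 4.
The value 0 first appears (with n ≥ 2) at s[2].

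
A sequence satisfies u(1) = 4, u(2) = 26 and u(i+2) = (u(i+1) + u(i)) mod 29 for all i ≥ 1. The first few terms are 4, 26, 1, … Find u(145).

Computing terms: u(1) = 4; u(2) = 26; u(3) = 1; u(4) = 27; u(5) = 28; u(6) = 26; u(7) = 25; u(8) = 22; u(9) = 18; u(10) = 11; u(11) = 0; u(12) = 11; u(13) = 11; u(14) = 22; u(15) = 4; u(16) = 26.
The sequence repeats with period 14.
(145 - 1) mod 14 = 4, so u(145) = u(5) = 28.

28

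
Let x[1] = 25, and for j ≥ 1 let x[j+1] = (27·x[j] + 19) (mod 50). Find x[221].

Computing terms: x[1] = 25, x[2] = 44, x[3] = 7, x[4] = 8, x[5] = 35, x[6] = 14, x[7] = 47, x[8] = 38, x[9] = 45, x[10] = 34, x[11] = 37, x[12] = 18, x[13] = 5, x[14] = 4, x[15] = 27, x[16] = 48, x[17] = 15, x[18] = 24, x[19] = 17, x[20] = 28, x[21] = 25.
The sequence repeats with period 20.
(221 - 1) mod 20 = 0, so x[221] = x[1] = 25.

25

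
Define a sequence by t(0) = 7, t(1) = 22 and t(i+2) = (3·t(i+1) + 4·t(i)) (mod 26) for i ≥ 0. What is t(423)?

6

Listing terms: t(0) = 7; t(1) = 22; t(2) = 16; t(3) = 6; t(4) = 4; t(5) = 10; t(6) = 20; t(7) = 22; t(8) = 16.
Since (t(7), t(8)) = (t(1), t(2)) = (22, 16) (two consecutive terms determine the rest), the sequence is eventually periodic: after a pre-period of length 1 it cycles with period 6.
For i ≥ 1, t(i) depends only on (i - 1) mod 6. (423 - 1) mod 6 = 2, so t(423) = t(3) = 6.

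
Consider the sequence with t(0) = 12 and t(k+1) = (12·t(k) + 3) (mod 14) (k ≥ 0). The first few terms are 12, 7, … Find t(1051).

Computing terms: t(0) = 12; t(1) = 7; t(2) = 3; t(3) = 11; t(4) = 9; t(5) = 13; t(6) = 5; t(7) = 7.
Since t(7) = t(1) = 7, the sequence is eventually periodic: after a pre-period of length 1 it cycles with period 6.
For k ≥ 1, t(k) depends only on (k - 1) mod 6. (1051 - 1) mod 6 = 0, so t(1051) = t(1) = 7.

7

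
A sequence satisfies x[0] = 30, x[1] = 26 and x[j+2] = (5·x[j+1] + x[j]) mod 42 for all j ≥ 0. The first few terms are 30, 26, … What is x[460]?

Listing terms: x[0] = 30; x[1] = 26; x[2] = 34; x[3] = 28; x[4] = 6; x[5] = 16; x[6] = 2; x[7] = 26; x[8] = 6; x[9] = 14; x[10] = 34; x[11] = 16; x[12] = 30; x[13] = 40; x[14] = 20; x[15] = 14; x[16] = 6; x[17] = 2; x[18] = 16; x[19] = 40; x[20] = 6; x[21] = 28; x[22] = 20; x[23] = 2; x[24] = 30; x[25] = 26.
Since (x[24], x[25]) = (x[0], x[1]) = (30, 26) (two consecutive terms determine the rest), the sequence is periodic with period 24.
(460 - 0) mod 24 = 4, so x[460] = x[4] = 6.

6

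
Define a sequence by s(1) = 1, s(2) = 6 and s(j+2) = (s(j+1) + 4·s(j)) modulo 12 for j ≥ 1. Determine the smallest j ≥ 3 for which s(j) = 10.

3

Computing terms: s(1) = 1,  s(2) = 6,  s(3) = 10,  s(4) = 10,  s(5) = 2,  s(6) = 6,  s(7) = 2,  s(8) = 2,  s(9) = 10,  s(10) = 6,  s(11) = 10.
Since (s(10), s(11)) = (s(2), s(3)) = (6, 10) (two consecutive terms determine the rest), the sequence is eventually periodic: after a pre-period of length 1 it cycles with period 8.
The value 10 first appears (with j ≥ 3) at s(3).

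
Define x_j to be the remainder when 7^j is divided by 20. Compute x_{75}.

Computing terms: x_1 = 7,  x_2 = 9,  x_3 = 3,  x_4 = 1,  x_5 = 7.
Since x_5 = x_1 = 7, the sequence is periodic with period 4.
(75 - 1) mod 4 = 2, so x_{75} = x_3 = 3.

3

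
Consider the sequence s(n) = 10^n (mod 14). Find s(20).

Listing terms: s(0) = 1; s(1) = 10; s(2) = 2; s(3) = 6; s(4) = 4; s(5) = 12; s(6) = 8; s(7) = 10.
Since s(7) = s(1) = 10, the sequence is eventually periodic: after a pre-period of length 1 it cycles with period 6.
For n ≥ 1, s(n) depends only on (n - 1) mod 6. (20 - 1) mod 6 = 1, so s(20) = s(2) = 2.

2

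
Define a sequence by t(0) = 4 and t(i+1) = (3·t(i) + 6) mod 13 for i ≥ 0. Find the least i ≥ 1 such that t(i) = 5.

t(0) = 4,  t(1) = 5,  t(2) = 8,  t(3) = 4.
Since t(3) = t(0) = 4, the sequence is periodic with period 3.
The value 5 first appears (with i ≥ 1) at t(1).

1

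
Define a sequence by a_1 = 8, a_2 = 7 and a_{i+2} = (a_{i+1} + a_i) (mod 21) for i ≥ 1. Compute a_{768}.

Computing terms: a_1 = 8,  a_2 = 7,  a_3 = 15,  a_4 = 1,  a_5 = 16,  a_6 = 17,  a_7 = 12,  a_8 = 8,  a_9 = 20,  a_{10} = 7,  a_{11} = 6,  a_{12} = 13,  a_{13} = 19,  a_{14} = 11,  a_{15} = 9,  a_{16} = 20,  a_{17} = 8,  a_{18} = 7.
The sequence repeats with period 16.
(768 - 1) mod 16 = 15, so a_{768} = a_{16} = 20.

20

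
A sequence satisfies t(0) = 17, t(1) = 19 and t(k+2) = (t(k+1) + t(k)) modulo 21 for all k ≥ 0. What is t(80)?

t(0) = 17, t(1) = 19, t(2) = 15, t(3) = 13, t(4) = 7, t(5) = 20, t(6) = 6, t(7) = 5, t(8) = 11, t(9) = 16, t(10) = 6, t(11) = 1, t(12) = 7, t(13) = 8, t(14) = 15, t(15) = 2, t(16) = 17, t(17) = 19.
The sequence repeats with period 16.
So t(80) = t(0 + ((80-0) mod 16)) = t(0) = 17.

17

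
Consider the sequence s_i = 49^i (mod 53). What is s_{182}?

s_1 = 49,  s_2 = 16,  s_3 = 42,  s_4 = 44,  s_5 = 36,  s_6 = 15,  s_7 = 46,  s_8 = 28,  s_9 = 47,  s_{10} = 24,  s_{11} = 10,  s_{12} = 13,  s_{13} = 1,  s_{14} = 49.
Since s_{14} = s_1 = 49, the sequence is periodic with period 13.
So s_{182} = s_{1 + ((182-1) mod 13)} = s_{13} = 1.

1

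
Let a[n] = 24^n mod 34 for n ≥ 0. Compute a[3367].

12

a[0] = 1,  a[1] = 24,  a[2] = 32,  a[3] = 20,  a[4] = 4,  a[5] = 28,  a[6] = 26,  a[7] = 12,  a[8] = 16,  a[9] = 10,  a[10] = 2,  a[11] = 14,  a[12] = 30,  a[13] = 6,  a[14] = 8,  a[15] = 22,  a[16] = 18,  a[17] = 24.
Since a[17] = a[1] = 24, the sequence is eventually periodic: after a pre-period of length 1 it cycles with period 16.
For n ≥ 1, a[n] depends only on (n - 1) mod 16. (3367 - 1) mod 16 = 6, so a[3367] = a[7] = 12.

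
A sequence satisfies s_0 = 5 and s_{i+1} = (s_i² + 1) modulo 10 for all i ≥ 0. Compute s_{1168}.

1

Listing terms: s_0 = 5; s_1 = 6; s_2 = 7; s_3 = 0; s_4 = 1; s_5 = 2; s_6 = 5.
Since s_6 = s_0 = 5, the sequence is periodic with period 6.
(1168 - 0) mod 6 = 4, so s_{1168} = s_4 = 1.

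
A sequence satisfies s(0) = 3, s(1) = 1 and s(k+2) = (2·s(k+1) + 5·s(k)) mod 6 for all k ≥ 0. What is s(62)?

Computing terms: s(0) = 3, s(1) = 1, s(2) = 5, s(3) = 3, s(4) = 1.
Since (s(3), s(4)) = (s(0), s(1)) = (3, 1) (two consecutive terms determine the rest), the sequence is periodic with period 3.
(62 - 0) mod 3 = 2, so s(62) = s(2) = 5.

5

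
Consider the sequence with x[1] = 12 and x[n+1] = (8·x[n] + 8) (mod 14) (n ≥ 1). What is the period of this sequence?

x[1] = 12; x[2] = 6; x[3] = 0; x[4] = 8; x[5] = 2; x[6] = 10; x[7] = 4; x[8] = 12.
Since x[8] = x[1] = 12, the sequence is periodic with period 7.

7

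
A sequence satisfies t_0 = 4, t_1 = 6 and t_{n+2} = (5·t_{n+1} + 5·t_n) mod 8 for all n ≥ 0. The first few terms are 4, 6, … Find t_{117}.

t_0 = 4,  t_1 = 6,  t_2 = 2,  t_3 = 0,  t_4 = 2,  t_5 = 2,  t_6 = 4,  t_7 = 6.
Since (t_6, t_7) = (t_0, t_1) = (4, 6) (two consecutive terms determine the rest), the sequence is periodic with period 6.
So t_{117} = t_{0 + ((117-0) mod 6)} = t_3 = 0.

0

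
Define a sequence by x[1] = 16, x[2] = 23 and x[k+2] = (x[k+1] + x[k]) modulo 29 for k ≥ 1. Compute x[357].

We have x[1] = 16, x[2] = 23, x[3] = 10, x[4] = 4, x[5] = 14, x[6] = 18, x[7] = 3, x[8] = 21, x[9] = 24, x[10] = 16, x[11] = 11, x[12] = 27, x[13] = 9, x[14] = 7, x[15] = 16, x[16] = 23.
The sequence repeats with period 14.
(357 - 1) mod 14 = 6, so x[357] = x[7] = 3.

3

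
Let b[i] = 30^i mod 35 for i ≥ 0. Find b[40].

Listing terms: b[0] = 1, b[1] = 30, b[2] = 25, b[3] = 15, b[4] = 30.
Since b[4] = b[1] = 30, the sequence is eventually periodic: after a pre-period of length 1 it cycles with period 3.
For i ≥ 1, b[i] depends only on (i - 1) mod 3. (40 - 1) mod 3 = 0, so b[40] = b[1] = 30.

30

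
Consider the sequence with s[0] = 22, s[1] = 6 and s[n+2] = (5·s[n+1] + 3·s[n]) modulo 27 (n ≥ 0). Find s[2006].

6

Listing terms: s[0] = 22, s[1] = 6, s[2] = 15, s[3] = 12, s[4] = 24, s[5] = 21, s[6] = 15, s[7] = 3, s[8] = 6, s[9] = 12, s[10] = 24.
Since (s[9], s[10]) = (s[3], s[4]) = (12, 24) (two consecutive terms determine the rest), the sequence is eventually periodic: after a pre-period of length 3 it cycles with period 6.
For n ≥ 3, s[n] depends only on (n - 3) mod 6. (2006 - 3) mod 6 = 5, so s[2006] = s[8] = 6.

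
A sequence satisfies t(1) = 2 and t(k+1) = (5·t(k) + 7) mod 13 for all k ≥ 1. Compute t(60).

We have t(1) = 2,  t(2) = 4,  t(3) = 1,  t(4) = 12,  t(5) = 2.
The sequence repeats with period 4.
So t(60) = t(1 + ((60-1) mod 4)) = t(4) = 12.

12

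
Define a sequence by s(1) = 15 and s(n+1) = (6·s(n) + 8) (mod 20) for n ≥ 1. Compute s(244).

Listing terms: s(1) = 15; s(2) = 18; s(3) = 16; s(4) = 4; s(5) = 12; s(6) = 0; s(7) = 8; s(8) = 16.
Since s(8) = s(3) = 16, the sequence is eventually periodic: after a pre-period of length 2 it cycles with period 5.
For n ≥ 3, s(n) depends only on (n - 3) mod 5. (244 - 3) mod 5 = 1, so s(244) = s(4) = 4.

4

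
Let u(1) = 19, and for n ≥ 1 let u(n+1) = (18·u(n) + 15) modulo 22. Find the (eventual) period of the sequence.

10

u(1) = 19, u(2) = 5, u(3) = 17, u(4) = 13, u(5) = 7, u(6) = 9, u(7) = 1, u(8) = 11, u(9) = 15, u(10) = 21, u(11) = 19.
The sequence repeats with period 10.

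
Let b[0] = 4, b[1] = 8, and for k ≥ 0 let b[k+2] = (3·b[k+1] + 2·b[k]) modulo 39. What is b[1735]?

We have b[0] = 4, b[1] = 8, b[2] = 32, b[3] = 34, b[4] = 10, b[5] = 20, b[6] = 2, b[7] = 7, b[8] = 25, b[9] = 11, b[10] = 5, b[11] = 37, b[12] = 4, b[13] = 8.
Since (b[12], b[13]) = (b[0], b[1]) = (4, 8) (two consecutive terms determine the rest), the sequence is periodic with period 12.
So b[1735] = b[0 + ((1735-0) mod 12)] = b[7] = 7.

7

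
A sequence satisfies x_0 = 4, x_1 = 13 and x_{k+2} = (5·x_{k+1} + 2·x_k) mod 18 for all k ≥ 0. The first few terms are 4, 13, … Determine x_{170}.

1

Computing terms: x_0 = 4; x_1 = 13; x_2 = 1; x_3 = 13; x_4 = 13; x_5 = 1.
Since (x_4, x_5) = (x_1, x_2) = (13, 1) (two consecutive terms determine the rest), the sequence is eventually periodic: after a pre-period of length 1 it cycles with period 3.
For k ≥ 1, x_k depends only on (k - 1) mod 3. (170 - 1) mod 3 = 1, so x_{170} = x_2 = 1.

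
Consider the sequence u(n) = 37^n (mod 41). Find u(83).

18

Computing terms: u(1) = 37; u(2) = 16; u(3) = 18; u(4) = 10; u(5) = 1; u(6) = 37.
Since u(6) = u(1) = 37, the sequence is periodic with period 5.
(83 - 1) mod 5 = 2, so u(83) = u(3) = 18.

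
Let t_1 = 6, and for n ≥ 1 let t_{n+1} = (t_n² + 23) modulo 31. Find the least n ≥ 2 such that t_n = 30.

6

Listing terms: t_1 = 6,  t_2 = 28,  t_3 = 1,  t_4 = 24,  t_5 = 10,  t_6 = 30,  t_7 = 24.
Since t_7 = t_4 = 24, the sequence is eventually periodic: after a pre-period of length 3 it cycles with period 3.
The value 30 first appears (with n ≥ 2) at t_6.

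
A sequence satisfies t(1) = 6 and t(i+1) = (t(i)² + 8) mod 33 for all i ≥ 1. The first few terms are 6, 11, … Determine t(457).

t(1) = 6,  t(2) = 11,  t(3) = 30,  t(4) = 17,  t(5) = 0,  t(6) = 8,  t(7) = 6.
Since t(7) = t(1) = 6, the sequence is periodic with period 6.
So t(457) = t(1 + ((457-1) mod 6)) = t(1) = 6.

6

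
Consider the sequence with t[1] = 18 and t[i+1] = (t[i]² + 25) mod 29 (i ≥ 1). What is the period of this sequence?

6

We have t[1] = 18,  t[2] = 1,  t[3] = 26,  t[4] = 5,  t[5] = 21,  t[6] = 2,  t[7] = 0,  t[8] = 25,  t[9] = 12,  t[10] = 24,  t[11] = 21.
Since t[11] = t[5] = 21, the sequence is eventually periodic: after a pre-period of length 4 it cycles with period 6.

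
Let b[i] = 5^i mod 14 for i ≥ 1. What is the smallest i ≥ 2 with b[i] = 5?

7

b[1] = 5; b[2] = 11; b[3] = 13; b[4] = 9; b[5] = 3; b[6] = 1; b[7] = 5.
Since b[7] = b[1] = 5, the sequence is periodic with period 6.
The value 5 next appears (with i ≥ 2) at b[7].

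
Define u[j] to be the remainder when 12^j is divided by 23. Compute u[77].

We have u[0] = 1,  u[1] = 12,  u[2] = 6,  u[3] = 3,  u[4] = 13,  u[5] = 18,  u[6] = 9,  u[7] = 16,  u[8] = 8,  u[9] = 4,  u[10] = 2,  u[11] = 1.
Since u[11] = u[0] = 1, the sequence is periodic with period 11.
So u[77] = u[0 + ((77-0) mod 11)] = u[0] = 1.

1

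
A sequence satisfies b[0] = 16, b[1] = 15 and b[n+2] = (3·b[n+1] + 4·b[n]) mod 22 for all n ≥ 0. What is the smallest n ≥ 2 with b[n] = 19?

7

Computing terms: b[0] = 16, b[1] = 15, b[2] = 21, b[3] = 13, b[4] = 13, b[5] = 3, b[6] = 17, b[7] = 19, b[8] = 15, b[9] = 11, b[10] = 5, b[11] = 15, b[12] = 21.
Since (b[11], b[12]) = (b[1], b[2]) = (15, 21) (two consecutive terms determine the rest), the sequence is eventually periodic: after a pre-period of length 1 it cycles with period 10.
The value 19 first appears (with n ≥ 2) at b[7].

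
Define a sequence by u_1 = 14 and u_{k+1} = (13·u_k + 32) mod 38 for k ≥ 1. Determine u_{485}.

8

Listing terms: u_1 = 14, u_2 = 24, u_3 = 2, u_4 = 20, u_5 = 26, u_6 = 28, u_7 = 16, u_8 = 12, u_9 = 36, u_{10} = 6, u_{11} = 34, u_{12} = 18, u_{13} = 0, u_{14} = 32, u_{15} = 30, u_{16} = 4, u_{17} = 8, u_{18} = 22, u_{19} = 14.
The sequence repeats with period 18.
(485 - 1) mod 18 = 16, so u_{485} = u_{17} = 8.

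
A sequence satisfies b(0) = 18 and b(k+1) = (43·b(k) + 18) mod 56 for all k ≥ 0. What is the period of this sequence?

14

Listing terms: b(0) = 18, b(1) = 8, b(2) = 26, b(3) = 16, b(4) = 34, b(5) = 24, b(6) = 42, b(7) = 32, b(8) = 50, b(9) = 40, b(10) = 2, b(11) = 48, b(12) = 10, b(13) = 0, b(14) = 18.
The sequence repeats with period 14.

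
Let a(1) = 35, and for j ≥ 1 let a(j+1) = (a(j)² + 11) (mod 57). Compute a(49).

We have a(1) = 35,  a(2) = 39,  a(3) = 50,  a(4) = 3,  a(5) = 20,  a(6) = 12,  a(7) = 41,  a(8) = 39.
Since a(8) = a(2) = 39, the sequence is eventually periodic: after a pre-period of length 1 it cycles with period 6.
For j ≥ 2, a(j) depends only on (j - 2) mod 6. (49 - 2) mod 6 = 5, so a(49) = a(7) = 41.

41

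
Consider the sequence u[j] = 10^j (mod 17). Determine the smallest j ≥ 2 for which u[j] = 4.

u[1] = 10; u[2] = 15; u[3] = 14; u[4] = 4; u[5] = 6; u[6] = 9; u[7] = 5; u[8] = 16; u[9] = 7; u[10] = 2; u[11] = 3; u[12] = 13; u[13] = 11; u[14] = 8; u[15] = 12; u[16] = 1; u[17] = 10.
The sequence repeats with period 16.
The value 4 first appears (with j ≥ 2) at u[4].

4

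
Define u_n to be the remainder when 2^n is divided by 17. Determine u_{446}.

13

u_0 = 1, u_1 = 2, u_2 = 4, u_3 = 8, u_4 = 16, u_5 = 15, u_6 = 13, u_7 = 9, u_8 = 1.
Since u_8 = u_0 = 1, the sequence is periodic with period 8.
(446 - 0) mod 8 = 6, so u_{446} = u_6 = 13.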